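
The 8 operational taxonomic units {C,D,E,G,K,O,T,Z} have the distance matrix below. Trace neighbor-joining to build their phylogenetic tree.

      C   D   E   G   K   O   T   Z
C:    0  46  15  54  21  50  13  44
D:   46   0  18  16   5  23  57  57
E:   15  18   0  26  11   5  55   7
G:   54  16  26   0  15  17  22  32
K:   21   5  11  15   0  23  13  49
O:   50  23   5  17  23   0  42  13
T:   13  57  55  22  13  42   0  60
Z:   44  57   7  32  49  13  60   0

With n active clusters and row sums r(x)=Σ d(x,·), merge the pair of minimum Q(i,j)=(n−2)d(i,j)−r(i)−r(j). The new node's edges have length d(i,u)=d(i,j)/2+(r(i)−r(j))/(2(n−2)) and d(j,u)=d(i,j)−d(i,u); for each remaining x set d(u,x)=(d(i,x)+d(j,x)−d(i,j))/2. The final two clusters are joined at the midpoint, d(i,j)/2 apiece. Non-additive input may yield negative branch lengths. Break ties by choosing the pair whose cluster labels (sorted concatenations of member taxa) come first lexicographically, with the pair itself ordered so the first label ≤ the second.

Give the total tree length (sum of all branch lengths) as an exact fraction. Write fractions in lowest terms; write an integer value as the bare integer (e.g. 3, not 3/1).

2423/32

step 1: merge (C,T) at d=13, Q=-427; branch lengths C→59/12, T→97/12; new cluster CT
  updated: d(CT,D)=45, d(CT,E)=57/2, d(CT,G)=63/2, d(CT,K)=21/2, d(CT,O)=79/2, d(CT,Z)=91/2
step 2: merge (E,Z) at d=7, Q=-264; branch lengths E→-73/10, Z→143/10; new cluster EZ
  updated: d(CT,EZ)=67/2, d(D,EZ)=34, d(EZ,G)=51/2, d(EZ,K)=53/2, d(EZ,O)=11/2
step 3: merge (EZ,O) at d=11/2, Q=-211; branch lengths EZ→39/8, O→5/8; new cluster EOZ
  updated: d(CT,EOZ)=135/4, d(D,EOZ)=103/4, d(EOZ,G)=37/2, d(EOZ,K)=22
step 4: merge (CT,K) at d=21/2, Q=-567/4; branch lengths CT→133/8, K→-49/8; new cluster CKT
  updated: d(CKT,D)=79/4, d(CKT,EOZ)=181/8, d(CKT,G)=18
step 5: merge (CKT,D) at d=79/4, Q=-659/8; branch lengths CKT→307/32, D→325/32; new cluster CDKT
  updated: d(CDKT,EOZ)=229/16, d(CDKT,G)=57/8
step 6: merge (CDKT,EOZ) at d=229/16, Q=-639/16; branch lengths CDKT→47/32, EOZ→411/32; new cluster CDEKOTZ
  updated: d(CDEKOTZ,G)=181/32
step 7: merge (CDEKOTZ,G) at d=181/32; branch lengths CDEKOTZ→181/64, G→181/64; new cluster CDEGKOTZ
final tree: (((((C:59/12,T:97/12):133/8,K:-49/8):307/32,D:325/32):47/32,((E:-73/10,Z:143/10):39/8,O:5/8):411/32):181/64,G:181/64)
total length: 2423/32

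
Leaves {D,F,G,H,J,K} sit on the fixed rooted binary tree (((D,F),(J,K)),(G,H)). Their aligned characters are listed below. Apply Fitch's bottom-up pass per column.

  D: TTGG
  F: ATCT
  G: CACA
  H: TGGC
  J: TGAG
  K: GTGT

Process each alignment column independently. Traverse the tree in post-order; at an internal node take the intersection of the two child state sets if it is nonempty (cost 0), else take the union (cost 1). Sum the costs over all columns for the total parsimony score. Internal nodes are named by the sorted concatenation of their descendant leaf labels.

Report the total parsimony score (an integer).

DF@0: {T} ∪ {A} = {A,T} (union, +1)
JK@0: {T} ∪ {G} = {G,T} (union, +1)
DFJK@0: {A,T} ∩ {G,T} = {T} (intersection, +0)
GH@0: {C} ∪ {T} = {C,T} (union, +1)
DFGHJK@0: {T} ∩ {C,T} = {T} (intersection, +0)
DF@1: {T} ∩ {T} = {T} (intersection, +0)
JK@1: {G} ∪ {T} = {G,T} (union, +1)
DFJK@1: {T} ∩ {G,T} = {T} (intersection, +0)
GH@1: {A} ∪ {G} = {A,G} (union, +1)
DFGHJK@1: {T} ∪ {A,G} = {A,G,T} (union, +1)
DF@2: {G} ∪ {C} = {C,G} (union, +1)
JK@2: {A} ∪ {G} = {A,G} (union, +1)
DFJK@2: {C,G} ∩ {A,G} = {G} (intersection, +0)
GH@2: {C} ∪ {G} = {C,G} (union, +1)
DFGHJK@2: {G} ∩ {C,G} = {G} (intersection, +0)
DF@3: {G} ∪ {T} = {G,T} (union, +1)
JK@3: {G} ∪ {T} = {G,T} (union, +1)
DFJK@3: {G,T} ∩ {G,T} = {G,T} (intersection, +0)
GH@3: {A} ∪ {C} = {A,C} (union, +1)
DFGHJK@3: {G,T} ∪ {A,C} = {A,C,G,T} (union, +1)
per-site changes: [3, 3, 3, 4]; total = 13

13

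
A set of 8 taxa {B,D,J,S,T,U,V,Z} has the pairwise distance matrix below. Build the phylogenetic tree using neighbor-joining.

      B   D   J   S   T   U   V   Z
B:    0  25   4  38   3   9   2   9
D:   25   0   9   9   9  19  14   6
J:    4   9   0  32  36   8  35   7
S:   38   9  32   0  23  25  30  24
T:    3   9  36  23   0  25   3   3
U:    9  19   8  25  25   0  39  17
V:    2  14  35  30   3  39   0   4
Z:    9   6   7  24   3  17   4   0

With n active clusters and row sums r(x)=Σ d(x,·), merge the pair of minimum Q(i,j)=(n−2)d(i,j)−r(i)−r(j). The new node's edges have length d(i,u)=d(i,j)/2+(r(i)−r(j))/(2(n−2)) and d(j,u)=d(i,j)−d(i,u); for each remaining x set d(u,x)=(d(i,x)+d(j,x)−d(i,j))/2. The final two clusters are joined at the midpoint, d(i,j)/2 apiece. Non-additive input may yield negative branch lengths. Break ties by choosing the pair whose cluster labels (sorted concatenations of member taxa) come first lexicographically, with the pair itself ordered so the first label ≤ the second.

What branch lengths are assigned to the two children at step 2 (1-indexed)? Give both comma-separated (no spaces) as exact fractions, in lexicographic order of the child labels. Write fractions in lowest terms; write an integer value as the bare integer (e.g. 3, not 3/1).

-61/20,241/20

step 1: merge (J,U) at d=8, Q=-225; branch lengths J→37/12, U→59/12; new cluster JU
  updated: d(B,JU)=5/2, d(D,JU)=10, d(JU,S)=49/2, d(JU,T)=53/2, d(JU,V)=33, d(JU,Z)=8
step 2: merge (D,S) at d=9, Q=-353/2; branch lengths D→-61/20, S→241/20; new cluster DS
  updated: d(B,DS)=27, d(DS,JU)=51/4, d(DS,T)=23/2, d(DS,V)=35/2, d(DS,Z)=21/2
step 3: merge (B,JU) at d=5/2, Q=-465/4; branch lengths B→-117/32, JU→197/32; new cluster BJU
  updated: d(BJU,DS)=149/8, d(BJU,T)=27/2, d(BJU,V)=65/4, d(BJU,Z)=29/4
step 4: merge (T,V) at d=3, Q=-251/4; branch lengths T→-1/8, V→25/8; new cluster TV
  updated: d(BJU,TV)=107/8, d(DS,TV)=13, d(TV,Z)=2
step 5: merge (BJU,Z) at d=29/4, Q=-89/2; branch lengths BJU→17/2, Z→-5/4; new cluster BJUZ
  updated: d(BJUZ,DS)=175/16, d(BJUZ,TV)=65/16
step 6: merge (BJUZ,DS) at d=175/16, Q=-28; branch lengths BJUZ→1, DS→159/16; new cluster BDJSUZ
  updated: d(BDJSUZ,TV)=49/16
step 7: merge (BDJSUZ,TV) at d=49/16; branch lengths BDJSUZ→49/32, TV→49/32; new cluster BDJSTUVZ
final tree: ((((B:-117/32,(J:37/12,U:59/12):197/32):17/2,Z:-5/4):1,(D:-61/20,S:241/20):159/16):49/32,(T:-1/8,V:25/8):49/32)
total length: 175/4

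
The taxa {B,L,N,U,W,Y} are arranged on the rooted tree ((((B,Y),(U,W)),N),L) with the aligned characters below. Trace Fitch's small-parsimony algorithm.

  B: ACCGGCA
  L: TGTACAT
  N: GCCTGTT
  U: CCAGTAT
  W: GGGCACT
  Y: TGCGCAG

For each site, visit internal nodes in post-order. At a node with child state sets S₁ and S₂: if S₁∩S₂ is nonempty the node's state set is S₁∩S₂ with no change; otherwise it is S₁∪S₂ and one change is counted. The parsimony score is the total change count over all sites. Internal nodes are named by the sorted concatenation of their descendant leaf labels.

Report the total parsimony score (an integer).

22

site 0, node BY: B={A} ∪ Y={T} → {A,T} (+1)
site 0, node UW: U={C} ∪ W={G} → {C,G} (+1)
site 0, node BUWY: BY={A,T} ∪ UW={C,G} → {A,C,G,T} (+1)
site 0, node BNUWY: BUWY={A,C,G,T} ∩ N={G} → {G} (+0)
site 0, node BLNUWY: BNUWY={G} ∪ L={T} → {G,T} (+1)
site 1, node BY: B={C} ∪ Y={G} → {C,G} (+1)
site 1, node UW: U={C} ∪ W={G} → {C,G} (+1)
site 1, node BUWY: BY={C,G} ∩ UW={C,G} → {C,G} (+0)
site 1, node BNUWY: BUWY={C,G} ∩ N={C} → {C} (+0)
site 1, node BLNUWY: BNUWY={C} ∪ L={G} → {C,G} (+1)
site 2, node BY: B={C} ∩ Y={C} → {C} (+0)
site 2, node UW: U={A} ∪ W={G} → {A,G} (+1)
site 2, node BUWY: BY={C} ∪ UW={A,G} → {A,C,G} (+1)
site 2, node BNUWY: BUWY={A,C,G} ∩ N={C} → {C} (+0)
site 2, node BLNUWY: BNUWY={C} ∪ L={T} → {C,T} (+1)
site 3, node BY: B={G} ∩ Y={G} → {G} (+0)
site 3, node UW: U={G} ∪ W={C} → {C,G} (+1)
site 3, node BUWY: BY={G} ∩ UW={C,G} → {G} (+0)
site 3, node BNUWY: BUWY={G} ∪ N={T} → {G,T} (+1)
site 3, node BLNUWY: BNUWY={G,T} ∪ L={A} → {A,G,T} (+1)
site 4, node BY: B={G} ∪ Y={C} → {C,G} (+1)
site 4, node UW: U={T} ∪ W={A} → {A,T} (+1)
site 4, node BUWY: BY={C,G} ∪ UW={A,T} → {A,C,G,T} (+1)
site 4, node BNUWY: BUWY={A,C,G,T} ∩ N={G} → {G} (+0)
site 4, node BLNUWY: BNUWY={G} ∪ L={C} → {C,G} (+1)
site 5, node BY: B={C} ∪ Y={A} → {A,C} (+1)
site 5, node UW: U={A} ∪ W={C} → {A,C} (+1)
site 5, node BUWY: BY={A,C} ∩ UW={A,C} → {A,C} (+0)
site 5, node BNUWY: BUWY={A,C} ∪ N={T} → {A,C,T} (+1)
site 5, node BLNUWY: BNUWY={A,C,T} ∩ L={A} → {A} (+0)
site 6, node BY: B={A} ∪ Y={G} → {A,G} (+1)
site 6, node UW: U={T} ∩ W={T} → {T} (+0)
site 6, node BUWY: BY={A,G} ∪ UW={T} → {A,G,T} (+1)
site 6, node BNUWY: BUWY={A,G,T} ∩ N={T} → {T} (+0)
site 6, node BLNUWY: BNUWY={T} ∩ L={T} → {T} (+0)
per-site changes: [4, 3, 3, 3, 4, 3, 2]; total = 22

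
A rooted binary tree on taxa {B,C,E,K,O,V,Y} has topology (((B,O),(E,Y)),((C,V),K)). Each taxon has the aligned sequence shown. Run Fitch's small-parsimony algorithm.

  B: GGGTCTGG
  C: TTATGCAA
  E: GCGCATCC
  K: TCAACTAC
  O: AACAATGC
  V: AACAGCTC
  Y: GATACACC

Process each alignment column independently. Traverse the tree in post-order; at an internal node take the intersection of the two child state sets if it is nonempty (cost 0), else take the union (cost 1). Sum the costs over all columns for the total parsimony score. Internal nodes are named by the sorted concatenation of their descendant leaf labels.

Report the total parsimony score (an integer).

BO@0: {G} ∪ {A} = {A,G} (union, +1)
EY@0: {G} ∩ {G} = {G} (intersection, +0)
BEOY@0: {A,G} ∩ {G} = {G} (intersection, +0)
CV@0: {T} ∪ {A} = {A,T} (union, +1)
CKV@0: {A,T} ∩ {T} = {T} (intersection, +0)
BCEKOVY@0: {G} ∪ {T} = {G,T} (union, +1)
BO@1: {G} ∪ {A} = {A,G} (union, +1)
EY@1: {C} ∪ {A} = {A,C} (union, +1)
BEOY@1: {A,G} ∩ {A,C} = {A} (intersection, +0)
CV@1: {T} ∪ {A} = {A,T} (union, +1)
CKV@1: {A,T} ∪ {C} = {A,C,T} (union, +1)
BCEKOVY@1: {A} ∩ {A,C,T} = {A} (intersection, +0)
BO@2: {G} ∪ {C} = {C,G} (union, +1)
EY@2: {G} ∪ {T} = {G,T} (union, +1)
BEOY@2: {C,G} ∩ {G,T} = {G} (intersection, +0)
CV@2: {A} ∪ {C} = {A,C} (union, +1)
CKV@2: {A,C} ∩ {A} = {A} (intersection, +0)
BCEKOVY@2: {G} ∪ {A} = {A,G} (union, +1)
BO@3: {T} ∪ {A} = {A,T} (union, +1)
EY@3: {C} ∪ {A} = {A,C} (union, +1)
BEOY@3: {A,T} ∩ {A,C} = {A} (intersection, +0)
CV@3: {T} ∪ {A} = {A,T} (union, +1)
CKV@3: {A,T} ∩ {A} = {A} (intersection, +0)
BCEKOVY@3: {A} ∩ {A} = {A} (intersection, +0)
BO@4: {C} ∪ {A} = {A,C} (union, +1)
EY@4: {A} ∪ {C} = {A,C} (union, +1)
BEOY@4: {A,C} ∩ {A,C} = {A,C} (intersection, +0)
CV@4: {G} ∩ {G} = {G} (intersection, +0)
CKV@4: {G} ∪ {C} = {C,G} (union, +1)
BCEKOVY@4: {A,C} ∩ {C,G} = {C} (intersection, +0)
BO@5: {T} ∩ {T} = {T} (intersection, +0)
EY@5: {T} ∪ {A} = {A,T} (union, +1)
BEOY@5: {T} ∩ {A,T} = {T} (intersection, +0)
CV@5: {C} ∩ {C} = {C} (intersection, +0)
CKV@5: {C} ∪ {T} = {C,T} (union, +1)
BCEKOVY@5: {T} ∩ {C,T} = {T} (intersection, +0)
BO@6: {G} ∩ {G} = {G} (intersection, +0)
EY@6: {C} ∩ {C} = {C} (intersection, +0)
BEOY@6: {G} ∪ {C} = {C,G} (union, +1)
CV@6: {A} ∪ {T} = {A,T} (union, +1)
CKV@6: {A,T} ∩ {A} = {A} (intersection, +0)
BCEKOVY@6: {C,G} ∪ {A} = {A,C,G} (union, +1)
BO@7: {G} ∪ {C} = {C,G} (union, +1)
EY@7: {C} ∩ {C} = {C} (intersection, +0)
BEOY@7: {C,G} ∩ {C} = {C} (intersection, +0)
CV@7: {A} ∪ {C} = {A,C} (union, +1)
CKV@7: {A,C} ∩ {C} = {C} (intersection, +0)
BCEKOVY@7: {C} ∩ {C} = {C} (intersection, +0)
per-site changes: [3, 4, 4, 3, 3, 2, 3, 2]; total = 24

24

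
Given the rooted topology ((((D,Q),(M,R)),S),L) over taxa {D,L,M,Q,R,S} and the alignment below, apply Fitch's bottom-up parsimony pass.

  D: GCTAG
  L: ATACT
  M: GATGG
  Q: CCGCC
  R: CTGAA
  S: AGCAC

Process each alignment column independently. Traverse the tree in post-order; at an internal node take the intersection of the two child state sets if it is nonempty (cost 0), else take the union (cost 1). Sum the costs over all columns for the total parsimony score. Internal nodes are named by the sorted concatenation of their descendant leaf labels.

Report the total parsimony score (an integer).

17

site 0, node DQ: D={G} ∪ Q={C} → {C,G} (+1)
site 0, node MR: M={G} ∪ R={C} → {C,G} (+1)
site 0, node DMQR: DQ={C,G} ∩ MR={C,G} → {C,G} (+0)
site 0, node DMQRS: DMQR={C,G} ∪ S={A} → {A,C,G} (+1)
site 0, node DLMQRS: DMQRS={A,C,G} ∩ L={A} → {A} (+0)
site 1, node DQ: D={C} ∩ Q={C} → {C} (+0)
site 1, node MR: M={A} ∪ R={T} → {A,T} (+1)
site 1, node DMQR: DQ={C} ∪ MR={A,T} → {A,C,T} (+1)
site 1, node DMQRS: DMQR={A,C,T} ∪ S={G} → {A,C,G,T} (+1)
site 1, node DLMQRS: DMQRS={A,C,G,T} ∩ L={T} → {T} (+0)
site 2, node DQ: D={T} ∪ Q={G} → {G,T} (+1)
site 2, node MR: M={T} ∪ R={G} → {G,T} (+1)
site 2, node DMQR: DQ={G,T} ∩ MR={G,T} → {G,T} (+0)
site 2, node DMQRS: DMQR={G,T} ∪ S={C} → {C,G,T} (+1)
site 2, node DLMQRS: DMQRS={C,G,T} ∪ L={A} → {A,C,G,T} (+1)
site 3, node DQ: D={A} ∪ Q={C} → {A,C} (+1)
site 3, node MR: M={G} ∪ R={A} → {A,G} (+1)
site 3, node DMQR: DQ={A,C} ∩ MR={A,G} → {A} (+0)
site 3, node DMQRS: DMQR={A} ∩ S={A} → {A} (+0)
site 3, node DLMQRS: DMQRS={A} ∪ L={C} → {A,C} (+1)
site 4, node DQ: D={G} ∪ Q={C} → {C,G} (+1)
site 4, node MR: M={G} ∪ R={A} → {A,G} (+1)
site 4, node DMQR: DQ={C,G} ∩ MR={A,G} → {G} (+0)
site 4, node DMQRS: DMQR={G} ∪ S={C} → {C,G} (+1)
site 4, node DLMQRS: DMQRS={C,G} ∪ L={T} → {C,G,T} (+1)
per-site changes: [3, 3, 4, 3, 4]; total = 17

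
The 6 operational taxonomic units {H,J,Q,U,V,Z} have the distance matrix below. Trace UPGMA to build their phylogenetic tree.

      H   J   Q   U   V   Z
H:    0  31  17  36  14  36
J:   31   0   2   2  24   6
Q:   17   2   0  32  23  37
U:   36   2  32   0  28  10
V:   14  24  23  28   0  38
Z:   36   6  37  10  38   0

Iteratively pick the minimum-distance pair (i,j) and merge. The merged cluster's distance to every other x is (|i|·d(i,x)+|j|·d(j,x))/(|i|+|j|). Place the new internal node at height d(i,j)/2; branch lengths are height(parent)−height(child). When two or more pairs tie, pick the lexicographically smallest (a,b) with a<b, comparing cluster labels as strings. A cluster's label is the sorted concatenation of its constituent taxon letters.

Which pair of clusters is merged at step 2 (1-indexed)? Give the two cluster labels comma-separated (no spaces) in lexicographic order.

U,Z

step 1: merge (J,Q) at d=2; branch lengths J→1, Q→1; new cluster JQ
  updated: d(H,JQ)=24, d(JQ,U)=17, d(JQ,V)=47/2, d(JQ,Z)=43/2
step 2: merge (U,Z) at d=10; branch lengths U→5, Z→5; new cluster UZ
  updated: d(H,UZ)=36, d(JQ,UZ)=77/4, d(UZ,V)=33
step 3: merge (H,V) at d=14; branch lengths H→7, V→7; new cluster HV
  updated: d(HV,JQ)=95/4, d(HV,UZ)=69/2
step 4: merge (JQ,UZ) at d=77/4; branch lengths JQ→69/8, UZ→37/8; new cluster JQUZ
  updated: d(HV,JQUZ)=233/8
step 5: merge (HV,JQUZ) at d=233/8; branch lengths HV→121/16, JQUZ→79/16; new cluster HJQUVZ
final tree: ((H:7,V:7):121/16,((J:1,Q:1):69/8,(U:5,Z:5):37/8):79/16)
total length: 207/4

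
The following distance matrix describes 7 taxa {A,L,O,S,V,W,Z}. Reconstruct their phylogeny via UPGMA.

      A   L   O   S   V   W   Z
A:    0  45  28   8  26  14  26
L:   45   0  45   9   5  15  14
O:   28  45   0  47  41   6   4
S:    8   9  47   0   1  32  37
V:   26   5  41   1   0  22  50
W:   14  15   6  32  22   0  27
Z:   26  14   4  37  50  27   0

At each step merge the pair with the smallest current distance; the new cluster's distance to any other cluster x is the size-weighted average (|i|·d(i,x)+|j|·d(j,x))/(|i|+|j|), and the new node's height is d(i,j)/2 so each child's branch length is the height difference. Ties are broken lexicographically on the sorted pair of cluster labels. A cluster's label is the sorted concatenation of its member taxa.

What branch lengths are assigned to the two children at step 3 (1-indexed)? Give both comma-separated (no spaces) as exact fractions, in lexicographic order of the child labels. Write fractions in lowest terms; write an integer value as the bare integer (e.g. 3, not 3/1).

iteration 1: select S,V (d=1); attach at lengths (1/2, 1/2); label the merged cluster SV
  updated: d(A,SV)=17, d(L,SV)=7, d(O,SV)=44, d(SV,W)=27, d(SV,Z)=87/2
iteration 2: select O,Z (d=4); attach at lengths (2, 2); label the merged cluster OZ
  updated: d(A,OZ)=27, d(L,OZ)=59/2, d(OZ,SV)=175/4, d(OZ,W)=33/2
iteration 3: select L,SV (d=7); attach at lengths (7/2, 3); label the merged cluster LSV
  updated: d(A,LSV)=79/3, d(LSV,OZ)=39, d(LSV,W)=23
iteration 4: select A,W (d=14); attach at lengths (7, 7); label the merged cluster AW
  updated: d(AW,LSV)=74/3, d(AW,OZ)=87/4
iteration 5: select AW,OZ (d=87/4); attach at lengths (31/8, 71/8); label the merged cluster AOWZ
  updated: d(AOWZ,LSV)=191/6
iteration 6: select AOWZ,LSV (d=191/6); attach at lengths (121/24, 149/12); label the merged cluster ALOSVWZ
final tree: (((A:7,W:7):31/8,(O:2,Z:2):71/8):121/24,(L:7/2,(S:1/2,V:1/2):3):149/12)
total length: 1337/24

7/2,3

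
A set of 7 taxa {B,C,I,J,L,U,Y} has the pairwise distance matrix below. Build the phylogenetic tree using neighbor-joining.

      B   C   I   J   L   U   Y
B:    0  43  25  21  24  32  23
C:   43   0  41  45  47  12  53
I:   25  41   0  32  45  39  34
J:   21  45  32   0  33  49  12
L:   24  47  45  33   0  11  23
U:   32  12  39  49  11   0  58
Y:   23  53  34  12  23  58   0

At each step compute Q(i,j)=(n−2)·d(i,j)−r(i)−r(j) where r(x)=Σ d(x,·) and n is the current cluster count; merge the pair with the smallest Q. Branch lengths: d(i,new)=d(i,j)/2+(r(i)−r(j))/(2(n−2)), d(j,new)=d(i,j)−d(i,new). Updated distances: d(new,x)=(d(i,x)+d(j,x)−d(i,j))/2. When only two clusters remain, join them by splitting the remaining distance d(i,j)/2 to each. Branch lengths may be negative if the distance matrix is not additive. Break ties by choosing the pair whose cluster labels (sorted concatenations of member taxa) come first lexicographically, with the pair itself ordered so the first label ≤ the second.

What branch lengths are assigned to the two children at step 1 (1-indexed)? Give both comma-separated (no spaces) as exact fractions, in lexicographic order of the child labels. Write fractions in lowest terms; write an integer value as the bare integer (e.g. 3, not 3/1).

1. join C+U (d=12, Q=-382) ⇒ CU; edges |C|=10, |U|=2
  updated: d(B,CU)=63/2, d(CU,I)=34, d(CU,J)=41, d(CU,L)=23, d(CU,Y)=99/2
2. join CU+L (d=23, Q=-235) ⇒ CLU; edges |CU|=123/8, |L|=61/8
  updated: d(B,CLU)=65/4, d(CLU,I)=28, d(CLU,J)=51/2, d(CLU,Y)=99/4
3. join J+Y (d=12, Q=-593/4) ⇒ JY; edges |J|=131/24, |Y|=157/24
  updated: d(B,JY)=16, d(CLU,JY)=153/8, d(I,JY)=27
4. join B+CLU (d=65/4, Q=-705/8) ⇒ BCLU; edges |B|=211/32, |CLU|=309/32
  updated: d(BCLU,I)=147/8, d(BCLU,JY)=151/16
5. join BCLU+I (d=147/8, Q=-877/16) ⇒ BCILU; edges |BCLU|=13/32, |I|=575/32
  updated: d(BCILU,JY)=289/32
6. join BCILU+JY (d=289/32) ⇒ BCIJLUY; edges |BCILU|=289/64, |JY|=289/64
final tree: (((B:211/32,((C:10,U:2):123/8,L:61/8):309/32):13/32,I:575/32):289/64,(J:131/24,Y:157/24):289/64)
total length: 2901/32

10,2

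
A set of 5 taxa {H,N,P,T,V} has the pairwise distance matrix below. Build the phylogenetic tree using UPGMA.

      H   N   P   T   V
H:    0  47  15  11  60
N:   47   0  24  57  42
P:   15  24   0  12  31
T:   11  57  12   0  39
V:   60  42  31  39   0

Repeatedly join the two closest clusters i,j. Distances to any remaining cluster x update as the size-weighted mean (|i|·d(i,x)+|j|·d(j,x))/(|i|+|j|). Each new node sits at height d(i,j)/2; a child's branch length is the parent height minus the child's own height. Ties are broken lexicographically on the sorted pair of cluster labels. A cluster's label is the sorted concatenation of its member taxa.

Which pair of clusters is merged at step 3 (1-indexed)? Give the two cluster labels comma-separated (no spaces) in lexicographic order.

N,V

1. join H+T (d=11) ⇒ HT; edges |H|=11/2, |T|=11/2
  updated: d(HT,N)=52, d(HT,P)=27/2, d(HT,V)=99/2
2. join HT+P (d=27/2) ⇒ HPT; edges |HT|=5/4, |P|=27/4
  updated: d(HPT,N)=128/3, d(HPT,V)=130/3
3. join N+V (d=42) ⇒ NV; edges |N|=21, |V|=21
  updated: d(HPT,NV)=43
4. join HPT+NV (d=43) ⇒ HNPTV; edges |HPT|=59/4, |NV|=1/2
final tree: (((H:11/2,T:11/2):5/4,P:27/4):59/4,(N:21,V:21):1/2)
total length: 305/4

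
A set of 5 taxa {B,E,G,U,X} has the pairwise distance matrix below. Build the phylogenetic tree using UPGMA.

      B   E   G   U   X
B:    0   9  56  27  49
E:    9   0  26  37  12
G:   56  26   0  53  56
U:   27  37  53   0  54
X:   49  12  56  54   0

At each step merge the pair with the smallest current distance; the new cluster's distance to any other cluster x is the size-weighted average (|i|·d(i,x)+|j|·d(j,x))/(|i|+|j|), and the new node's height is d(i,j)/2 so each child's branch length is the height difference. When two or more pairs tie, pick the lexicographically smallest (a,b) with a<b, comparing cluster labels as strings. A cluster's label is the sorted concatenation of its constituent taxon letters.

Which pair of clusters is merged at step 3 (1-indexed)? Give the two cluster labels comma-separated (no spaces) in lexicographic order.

1. join B+E (d=9) ⇒ BE; edges |B|=9/2, |E|=9/2
  updated: d(BE,G)=41, d(BE,U)=32, d(BE,X)=61/2
2. join BE+X (d=61/2) ⇒ BEX; edges |BE|=43/4, |X|=61/4
  updated: d(BEX,G)=46, d(BEX,U)=118/3
3. join BEX+U (d=118/3) ⇒ BEUX; edges |BEX|=53/12, |U|=59/3
  updated: d(BEUX,G)=191/4
4. join BEUX+G (d=191/4) ⇒ BEGUX; edges |BEUX|=101/24, |G|=191/8
final tree: ((((B:9/2,E:9/2):43/4,X:61/4):53/12,U:59/3):101/24,G:191/8)
total length: 523/6

BEX,U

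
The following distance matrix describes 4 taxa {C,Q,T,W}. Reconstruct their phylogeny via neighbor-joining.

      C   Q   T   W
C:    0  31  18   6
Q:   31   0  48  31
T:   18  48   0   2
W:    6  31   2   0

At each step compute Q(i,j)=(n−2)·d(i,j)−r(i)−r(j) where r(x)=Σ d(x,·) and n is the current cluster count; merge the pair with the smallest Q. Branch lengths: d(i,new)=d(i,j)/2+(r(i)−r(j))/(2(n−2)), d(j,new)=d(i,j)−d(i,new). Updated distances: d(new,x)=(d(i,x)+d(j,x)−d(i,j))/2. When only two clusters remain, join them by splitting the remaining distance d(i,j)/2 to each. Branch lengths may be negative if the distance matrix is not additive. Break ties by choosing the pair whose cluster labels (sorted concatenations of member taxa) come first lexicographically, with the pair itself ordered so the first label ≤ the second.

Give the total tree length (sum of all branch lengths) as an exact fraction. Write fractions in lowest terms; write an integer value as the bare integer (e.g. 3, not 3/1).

iteration 1: select C,Q (d=31, Q=-103); attach at lengths (7/4, 117/4); label the merged cluster CQ
  updated: d(CQ,T)=35/2, d(CQ,W)=3
iteration 2: select CQ,T (d=35/2, Q=-45/2); attach at lengths (37/4, 33/4); label the merged cluster CQT
  updated: d(CQT,W)=-25/4
iteration 3: select CQT,W (d=-25/4); attach at lengths (-25/8, -25/8); label the merged cluster CQTW
final tree: (((C:7/4,Q:117/4):37/4,T:33/4):-25/8,W:-25/8)
total length: 169/4

169/4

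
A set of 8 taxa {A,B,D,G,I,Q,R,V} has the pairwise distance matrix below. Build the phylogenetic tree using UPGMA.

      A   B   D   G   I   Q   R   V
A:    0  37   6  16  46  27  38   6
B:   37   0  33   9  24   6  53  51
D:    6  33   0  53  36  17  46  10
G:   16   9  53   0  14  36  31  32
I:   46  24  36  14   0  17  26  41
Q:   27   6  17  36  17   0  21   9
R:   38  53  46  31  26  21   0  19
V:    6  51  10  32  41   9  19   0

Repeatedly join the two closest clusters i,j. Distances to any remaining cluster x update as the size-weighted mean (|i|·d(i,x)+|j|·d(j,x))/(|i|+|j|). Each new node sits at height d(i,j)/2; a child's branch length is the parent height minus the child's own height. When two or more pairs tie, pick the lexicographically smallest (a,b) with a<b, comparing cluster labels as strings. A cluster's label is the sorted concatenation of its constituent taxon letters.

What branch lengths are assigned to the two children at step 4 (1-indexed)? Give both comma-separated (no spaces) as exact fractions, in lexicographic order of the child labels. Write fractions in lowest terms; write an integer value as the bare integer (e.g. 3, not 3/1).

1. join A+D (d=6) ⇒ AD; edges |A|=3, |D|=3
  updated: d(AD,B)=35, d(AD,G)=69/2, d(AD,I)=41, d(AD,Q)=22, d(AD,R)=42, d(AD,V)=8
2. join B+Q (d=6) ⇒ BQ; edges |B|=3, |Q|=3
  updated: d(AD,BQ)=57/2, d(BQ,G)=45/2, d(BQ,I)=41/2, d(BQ,R)=37, d(BQ,V)=30
3. join AD+V (d=8) ⇒ ADV; edges |AD|=1, |V|=4
  updated: d(ADV,BQ)=29, d(ADV,G)=101/3, d(ADV,I)=41, d(ADV,R)=103/3
4. join G+I (d=14) ⇒ GI; edges |G|=7, |I|=7
  updated: d(ADV,GI)=112/3, d(BQ,GI)=43/2, d(GI,R)=57/2
5. join BQ+GI (d=43/2) ⇒ BGIQ; edges |BQ|=31/4, |GI|=15/4
  updated: d(ADV,BGIQ)=199/6, d(BGIQ,R)=131/4
6. join BGIQ+R (d=131/4) ⇒ BGIQR; edges |BGIQ|=45/8, |R|=131/8
  updated: d(ADV,BGIQR)=167/5
7. join ADV+BGIQR (d=167/5) ⇒ ABDGIQRV; edges |ADV|=127/10, |BGIQR|=13/40
final tree: (((A:3,D:3):1,V:4):127/10,(((B:3,Q:3):31/4,(G:7,I:7):15/4):45/8,R:131/8):13/40)
total length: 3101/40

7,7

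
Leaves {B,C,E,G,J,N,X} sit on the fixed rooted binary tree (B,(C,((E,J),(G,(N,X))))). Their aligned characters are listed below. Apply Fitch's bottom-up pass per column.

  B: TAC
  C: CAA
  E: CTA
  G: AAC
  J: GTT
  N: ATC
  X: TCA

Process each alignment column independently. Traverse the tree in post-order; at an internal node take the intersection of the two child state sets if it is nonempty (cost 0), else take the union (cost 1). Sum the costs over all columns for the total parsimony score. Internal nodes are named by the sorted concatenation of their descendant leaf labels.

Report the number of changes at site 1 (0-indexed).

[col 0] EJ: children E:{C}, J:{G} ∪→ {C,G}; cost 1
[col 0] NX: children N:{A}, X:{T} ∪→ {A,T}; cost 1
[col 0] GNX: children G:{A}, NX:{A,T} ∩→ {A}; cost 0
[col 0] EGJNX: children EJ:{C,G}, GNX:{A} ∪→ {A,C,G}; cost 1
[col 0] CEGJNX: children C:{C}, EGJNX:{A,C,G} ∩→ {C}; cost 0
[col 0] BCEGJNX: children B:{T}, CEGJNX:{C} ∪→ {C,T}; cost 1
[col 1] EJ: children E:{T}, J:{T} ∩→ {T}; cost 0
[col 1] NX: children N:{T}, X:{C} ∪→ {C,T}; cost 1
[col 1] GNX: children G:{A}, NX:{C,T} ∪→ {A,C,T}; cost 1
[col 1] EGJNX: children EJ:{T}, GNX:{A,C,T} ∩→ {T}; cost 0
[col 1] CEGJNX: children C:{A}, EGJNX:{T} ∪→ {A,T}; cost 1
[col 1] BCEGJNX: children B:{A}, CEGJNX:{A,T} ∩→ {A}; cost 0
[col 2] EJ: children E:{A}, J:{T} ∪→ {A,T}; cost 1
[col 2] NX: children N:{C}, X:{A} ∪→ {A,C}; cost 1
[col 2] GNX: children G:{C}, NX:{A,C} ∩→ {C}; cost 0
[col 2] EGJNX: children EJ:{A,T}, GNX:{C} ∪→ {A,C,T}; cost 1
[col 2] CEGJNX: children C:{A}, EGJNX:{A,C,T} ∩→ {A}; cost 0
[col 2] BCEGJNX: children B:{C}, CEGJNX:{A} ∪→ {A,C}; cost 1
per-site changes: [4, 3, 4]; total = 11

3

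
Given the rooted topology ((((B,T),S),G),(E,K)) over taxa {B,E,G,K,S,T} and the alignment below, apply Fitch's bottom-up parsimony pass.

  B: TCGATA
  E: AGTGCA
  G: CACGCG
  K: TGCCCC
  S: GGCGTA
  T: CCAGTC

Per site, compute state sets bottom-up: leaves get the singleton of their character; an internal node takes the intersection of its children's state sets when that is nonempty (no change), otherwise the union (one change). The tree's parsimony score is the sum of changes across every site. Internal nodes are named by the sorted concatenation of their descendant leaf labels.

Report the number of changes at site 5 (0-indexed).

3

[col 0] BT: children B:{T}, T:{C} ∪→ {C,T}; cost 1
[col 0] BST: children BT:{C,T}, S:{G} ∪→ {C,G,T}; cost 1
[col 0] BGST: children BST:{C,G,T}, G:{C} ∩→ {C}; cost 0
[col 0] EK: children E:{A}, K:{T} ∪→ {A,T}; cost 1
[col 0] BEGKST: children BGST:{C}, EK:{A,T} ∪→ {A,C,T}; cost 1
[col 1] BT: children B:{C}, T:{C} ∩→ {C}; cost 0
[col 1] BST: children BT:{C}, S:{G} ∪→ {C,G}; cost 1
[col 1] BGST: children BST:{C,G}, G:{A} ∪→ {A,C,G}; cost 1
[col 1] EK: children E:{G}, K:{G} ∩→ {G}; cost 0
[col 1] BEGKST: children BGST:{A,C,G}, EK:{G} ∩→ {G}; cost 0
[col 2] BT: children B:{G}, T:{A} ∪→ {A,G}; cost 1
[col 2] BST: children BT:{A,G}, S:{C} ∪→ {A,C,G}; cost 1
[col 2] BGST: children BST:{A,C,G}, G:{C} ∩→ {C}; cost 0
[col 2] EK: children E:{T}, K:{C} ∪→ {C,T}; cost 1
[col 2] BEGKST: children BGST:{C}, EK:{C,T} ∩→ {C}; cost 0
[col 3] BT: children B:{A}, T:{G} ∪→ {A,G}; cost 1
[col 3] BST: children BT:{A,G}, S:{G} ∩→ {G}; cost 0
[col 3] BGST: children BST:{G}, G:{G} ∩→ {G}; cost 0
[col 3] EK: children E:{G}, K:{C} ∪→ {C,G}; cost 1
[col 3] BEGKST: children BGST:{G}, EK:{C,G} ∩→ {G}; cost 0
[col 4] BT: children B:{T}, T:{T} ∩→ {T}; cost 0
[col 4] BST: children BT:{T}, S:{T} ∩→ {T}; cost 0
[col 4] BGST: children BST:{T}, G:{C} ∪→ {C,T}; cost 1
[col 4] EK: children E:{C}, K:{C} ∩→ {C}; cost 0
[col 4] BEGKST: children BGST:{C,T}, EK:{C} ∩→ {C}; cost 0
[col 5] BT: children B:{A}, T:{C} ∪→ {A,C}; cost 1
[col 5] BST: children BT:{A,C}, S:{A} ∩→ {A}; cost 0
[col 5] BGST: children BST:{A}, G:{G} ∪→ {A,G}; cost 1
[col 5] EK: children E:{A}, K:{C} ∪→ {A,C}; cost 1
[col 5] BEGKST: children BGST:{A,G}, EK:{A,C} ∩→ {A}; cost 0
per-site changes: [4, 2, 3, 2, 1, 3]; total = 15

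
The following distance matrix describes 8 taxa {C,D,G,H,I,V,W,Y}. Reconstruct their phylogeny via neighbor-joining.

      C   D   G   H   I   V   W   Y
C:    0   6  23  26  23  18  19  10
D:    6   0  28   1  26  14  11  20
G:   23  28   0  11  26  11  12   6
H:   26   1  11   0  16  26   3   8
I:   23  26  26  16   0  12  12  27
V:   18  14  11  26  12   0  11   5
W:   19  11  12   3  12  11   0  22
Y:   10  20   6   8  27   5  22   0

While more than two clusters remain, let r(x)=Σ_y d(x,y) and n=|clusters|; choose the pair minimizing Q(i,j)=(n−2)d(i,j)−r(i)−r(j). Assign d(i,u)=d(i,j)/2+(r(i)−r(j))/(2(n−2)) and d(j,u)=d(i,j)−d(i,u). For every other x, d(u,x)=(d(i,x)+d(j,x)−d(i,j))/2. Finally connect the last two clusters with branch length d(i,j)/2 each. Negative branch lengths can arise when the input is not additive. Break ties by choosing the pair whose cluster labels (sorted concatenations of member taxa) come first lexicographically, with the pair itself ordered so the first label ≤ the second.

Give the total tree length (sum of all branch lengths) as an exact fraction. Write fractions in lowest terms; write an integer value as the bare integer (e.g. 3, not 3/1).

1473/32

iteration 1: select C,D (d=6, Q=-195); attach at lengths (55/12, 17/12); label the merged cluster CD
  updated: d(CD,G)=45/2, d(CD,H)=21/2, d(CD,I)=43/2, d(CD,V)=13, d(CD,W)=12, d(CD,Y)=12
iteration 2: select G,Y (d=6, Q=-277/2); attach at lengths (77/20, 43/20); label the merged cluster GY
  updated: d(CD,GY)=57/4, d(GY,H)=13/2, d(GY,I)=47/2, d(GY,V)=5, d(GY,W)=14
iteration 3: select GY,V (d=5, Q=-441/4); attach at lengths (65/32, 95/32); label the merged cluster GVY
  updated: d(CD,GVY)=89/8, d(GVY,H)=55/4, d(GVY,I)=61/4, d(GVY,W)=10
iteration 4: select CD,GVY (d=89/8, Q=-575/8); attach at lengths (307/48, 227/48); label the merged cluster CDGVY
  updated: d(CDGVY,H)=105/16, d(CDGVY,I)=205/16, d(CDGVY,W)=87/16
iteration 5: select CDGVY,I (d=205/16, Q=-40); attach at lengths (77/32, 333/32); label the merged cluster CDGIVY
  updated: d(CDGIVY,H)=39/8, d(CDGIVY,W)=37/16
iteration 6: select CDGIVY,H (d=39/8, Q=-163/16); attach at lengths (67/32, 89/32); label the merged cluster CDGHIVY
  updated: d(CDGHIVY,W)=7/32
iteration 7: select CDGHIVY,W (d=7/32); attach at lengths (7/64, 7/64); label the merged cluster CDGHIVWY
final tree: (((((C:55/12,D:17/12):307/48,((G:77/20,Y:43/20):65/32,V:95/32):227/48):77/32,I:333/32):67/32,H:89/32):7/64,W:7/64)
total length: 1473/32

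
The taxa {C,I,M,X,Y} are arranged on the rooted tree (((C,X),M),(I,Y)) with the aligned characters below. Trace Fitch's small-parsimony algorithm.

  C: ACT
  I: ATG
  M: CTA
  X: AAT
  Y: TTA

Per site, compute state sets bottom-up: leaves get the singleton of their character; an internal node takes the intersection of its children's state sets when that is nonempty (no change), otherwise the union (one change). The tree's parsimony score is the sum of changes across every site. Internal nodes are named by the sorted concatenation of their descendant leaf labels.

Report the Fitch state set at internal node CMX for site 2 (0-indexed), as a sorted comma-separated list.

[col 0] CX: children C:{A}, X:{A} ∩→ {A}; cost 0
[col 0] CMX: children CX:{A}, M:{C} ∪→ {A,C}; cost 1
[col 0] IY: children I:{A}, Y:{T} ∪→ {A,T}; cost 1
[col 0] CIMXY: children CMX:{A,C}, IY:{A,T} ∩→ {A}; cost 0
[col 1] CX: children C:{C}, X:{A} ∪→ {A,C}; cost 1
[col 1] CMX: children CX:{A,C}, M:{T} ∪→ {A,C,T}; cost 1
[col 1] IY: children I:{T}, Y:{T} ∩→ {T}; cost 0
[col 1] CIMXY: children CMX:{A,C,T}, IY:{T} ∩→ {T}; cost 0
[col 2] CX: children C:{T}, X:{T} ∩→ {T}; cost 0
[col 2] CMX: children CX:{T}, M:{A} ∪→ {A,T}; cost 1
[col 2] IY: children I:{G}, Y:{A} ∪→ {A,G}; cost 1
[col 2] CIMXY: children CMX:{A,T}, IY:{A,G} ∩→ {A}; cost 0
per-site changes: [2, 2, 2]; total = 6

A,T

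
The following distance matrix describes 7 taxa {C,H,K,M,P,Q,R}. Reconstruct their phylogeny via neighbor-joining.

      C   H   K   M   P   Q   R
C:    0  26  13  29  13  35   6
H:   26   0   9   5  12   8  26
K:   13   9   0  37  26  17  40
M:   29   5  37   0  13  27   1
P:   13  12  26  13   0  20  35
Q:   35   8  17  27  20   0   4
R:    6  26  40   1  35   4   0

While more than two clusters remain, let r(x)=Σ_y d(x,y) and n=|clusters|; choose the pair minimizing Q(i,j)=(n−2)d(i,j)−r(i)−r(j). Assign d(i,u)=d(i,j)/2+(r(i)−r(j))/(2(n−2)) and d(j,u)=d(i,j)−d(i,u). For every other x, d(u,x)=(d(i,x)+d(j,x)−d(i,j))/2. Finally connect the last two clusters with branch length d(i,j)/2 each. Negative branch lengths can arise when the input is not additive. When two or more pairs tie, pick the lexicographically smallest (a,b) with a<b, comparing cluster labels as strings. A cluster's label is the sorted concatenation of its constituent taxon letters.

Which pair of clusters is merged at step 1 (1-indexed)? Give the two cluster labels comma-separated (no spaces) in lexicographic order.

iteration 1: select M,R (d=1, Q=-219); attach at lengths (1/2, 1/2); label the merged cluster MR
  updated: d(C,MR)=17, d(H,MR)=15, d(K,MR)=38, d(MR,P)=47/2, d(MR,Q)=15
iteration 2: select C,K (d=13, Q=-155); attach at lengths (53/8, 51/8); label the merged cluster CK
  updated: d(CK,H)=11, d(CK,MR)=21, d(CK,P)=13, d(CK,Q)=39/2
iteration 3: select CK,P (d=13, Q=-94); attach at lengths (35/6, 43/6); label the merged cluster CKP
  updated: d(CKP,H)=5, d(CKP,MR)=63/4, d(CKP,Q)=53/4
iteration 4: select CKP,H (d=5, Q=-52); attach at lengths (4, 1); label the merged cluster CHKP
  updated: d(CHKP,MR)=103/8, d(CHKP,Q)=65/8
iteration 5: select CHKP,MR (d=103/8, Q=-36); attach at lengths (3, 79/8); label the merged cluster CHKMPR
  updated: d(CHKMPR,Q)=41/8
iteration 6: select CHKMPR,Q (d=41/8); attach at lengths (41/16, 41/16); label the merged cluster CHKMPQR
final tree: (((((C:53/8,K:51/8):35/6,P:43/6):4,H:1):3,(M:1/2,R:1/2):79/8):41/16,Q:41/16)
total length: 50

M,R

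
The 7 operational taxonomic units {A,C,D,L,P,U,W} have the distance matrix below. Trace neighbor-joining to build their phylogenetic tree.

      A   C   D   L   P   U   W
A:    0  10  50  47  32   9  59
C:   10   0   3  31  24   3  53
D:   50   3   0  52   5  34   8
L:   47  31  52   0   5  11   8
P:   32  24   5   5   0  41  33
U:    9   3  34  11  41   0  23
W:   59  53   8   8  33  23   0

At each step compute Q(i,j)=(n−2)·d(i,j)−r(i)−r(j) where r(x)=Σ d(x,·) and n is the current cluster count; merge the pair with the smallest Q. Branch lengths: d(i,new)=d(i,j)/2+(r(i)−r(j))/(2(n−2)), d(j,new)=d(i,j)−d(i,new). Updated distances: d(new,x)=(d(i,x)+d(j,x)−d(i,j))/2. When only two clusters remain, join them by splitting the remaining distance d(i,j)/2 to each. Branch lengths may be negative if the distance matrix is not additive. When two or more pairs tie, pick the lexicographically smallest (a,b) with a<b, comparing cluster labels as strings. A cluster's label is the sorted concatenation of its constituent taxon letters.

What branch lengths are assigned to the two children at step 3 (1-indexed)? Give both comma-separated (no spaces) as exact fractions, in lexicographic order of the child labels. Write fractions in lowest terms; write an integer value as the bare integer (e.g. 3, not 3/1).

77/12,139/12

step 1: merge (L,W) at d=8, Q=-298; branch lengths L→1, W→7; new cluster LW
  updated: d(A,LW)=49, d(C,LW)=38, d(D,LW)=26, d(LW,P)=15, d(LW,U)=13
step 2: merge (D,P) at d=5, Q=-215; branch lengths D→21/8, P→19/8; new cluster DP
  updated: d(A,DP)=77/2, d(C,DP)=11, d(DP,LW)=18, d(DP,U)=35
step 3: merge (DP,LW) at d=18, Q=-333/2; branch lengths DP→77/12, LW→139/12; new cluster DLPW
  updated: d(A,DLPW)=139/4, d(C,DLPW)=31/2, d(DLPW,U)=15
step 4: merge (A,U) at d=9, Q=-251/4; branch lengths A→179/16, U→-35/16; new cluster AU
  updated: d(AU,C)=2, d(AU,DLPW)=163/8
step 5: merge (AU,C) at d=2, Q=-303/8; branch lengths AU→55/16, C→-23/16; new cluster ACU
  updated: d(ACU,DLPW)=271/16
step 6: merge (ACU,DLPW) at d=271/16; branch lengths ACU→271/32, DLPW→271/32; new cluster ACDLPUW
final tree: (((A:179/16,U:-35/16):55/16,C:-23/16):271/32,((D:21/8,P:19/8):77/12,(L:1,W:7):139/12):271/32)
total length: 943/16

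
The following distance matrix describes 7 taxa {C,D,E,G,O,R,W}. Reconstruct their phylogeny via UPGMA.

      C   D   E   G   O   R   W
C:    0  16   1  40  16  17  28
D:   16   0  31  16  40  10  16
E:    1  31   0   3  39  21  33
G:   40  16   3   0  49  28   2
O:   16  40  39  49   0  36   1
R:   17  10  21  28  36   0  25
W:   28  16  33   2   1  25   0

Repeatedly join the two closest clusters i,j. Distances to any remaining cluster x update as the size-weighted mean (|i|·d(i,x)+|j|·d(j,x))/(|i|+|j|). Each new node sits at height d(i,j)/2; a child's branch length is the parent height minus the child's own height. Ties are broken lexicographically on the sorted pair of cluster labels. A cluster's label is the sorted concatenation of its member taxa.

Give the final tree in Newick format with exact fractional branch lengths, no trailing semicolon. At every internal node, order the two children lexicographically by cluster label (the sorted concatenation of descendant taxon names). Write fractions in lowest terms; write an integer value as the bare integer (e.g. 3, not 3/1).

((((C:1/2,E:1/2):81/8,(D:5,R:5):45/8):1/4,G:87/8):133/40,(O:1/2,W:1/2):137/10)

step 1: merge (C,E) at d=1; branch lengths C→1/2, E→1/2; new cluster CE
  updated: d(CE,D)=47/2, d(CE,G)=43/2, d(CE,O)=55/2, d(CE,R)=19, d(CE,W)=61/2
step 2: merge (O,W) at d=1; branch lengths O→1/2, W→1/2; new cluster OW
  updated: d(CE,OW)=29, d(D,OW)=28, d(G,OW)=51/2, d(OW,R)=61/2
step 3: merge (D,R) at d=10; branch lengths D→5, R→5; new cluster DR
  updated: d(CE,DR)=85/4, d(DR,G)=22, d(DR,OW)=117/4
step 4: merge (CE,DR) at d=85/4; branch lengths CE→81/8, DR→45/8; new cluster CDER
  updated: d(CDER,G)=87/4, d(CDER,OW)=233/8
step 5: merge (CDER,G) at d=87/4; branch lengths CDER→1/4, G→87/8; new cluster CDEGR
  updated: d(CDEGR,OW)=142/5
step 6: merge (CDEGR,OW) at d=142/5; branch lengths CDEGR→133/40, OW→137/10; new cluster CDEGORW
final tree: ((((C:1/2,E:1/2):81/8,(D:5,R:5):45/8):1/4,G:87/8):133/40,(O:1/2,W:1/2):137/10)
total length: 559/10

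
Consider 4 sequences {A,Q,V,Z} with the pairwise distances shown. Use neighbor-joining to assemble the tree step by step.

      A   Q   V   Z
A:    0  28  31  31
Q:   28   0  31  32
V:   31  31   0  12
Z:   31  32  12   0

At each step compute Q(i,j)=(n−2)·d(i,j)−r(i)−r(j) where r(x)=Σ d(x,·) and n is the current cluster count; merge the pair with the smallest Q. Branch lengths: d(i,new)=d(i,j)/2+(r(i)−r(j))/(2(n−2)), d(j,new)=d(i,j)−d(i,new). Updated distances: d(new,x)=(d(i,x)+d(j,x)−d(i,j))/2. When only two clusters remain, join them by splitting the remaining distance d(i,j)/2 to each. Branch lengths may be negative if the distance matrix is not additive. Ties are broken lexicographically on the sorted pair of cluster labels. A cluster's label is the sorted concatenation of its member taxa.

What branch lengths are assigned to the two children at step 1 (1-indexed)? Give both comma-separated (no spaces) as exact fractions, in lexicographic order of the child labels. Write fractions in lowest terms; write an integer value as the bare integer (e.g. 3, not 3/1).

55/4,57/4

1. join A+Q (d=28, Q=-125) ⇒ AQ; edges |A|=55/4, |Q|=57/4
  updated: d(AQ,V)=17, d(AQ,Z)=35/2
2. join AQ+V (d=17, Q=-93/2) ⇒ AQV; edges |AQ|=45/4, |V|=23/4
  updated: d(AQV,Z)=25/4
3. join AQV+Z (d=25/4) ⇒ AQVZ; edges |AQV|=25/8, |Z|=25/8
final tree: (((A:55/4,Q:57/4):45/4,V:23/4):25/8,Z:25/8)
total length: 205/4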